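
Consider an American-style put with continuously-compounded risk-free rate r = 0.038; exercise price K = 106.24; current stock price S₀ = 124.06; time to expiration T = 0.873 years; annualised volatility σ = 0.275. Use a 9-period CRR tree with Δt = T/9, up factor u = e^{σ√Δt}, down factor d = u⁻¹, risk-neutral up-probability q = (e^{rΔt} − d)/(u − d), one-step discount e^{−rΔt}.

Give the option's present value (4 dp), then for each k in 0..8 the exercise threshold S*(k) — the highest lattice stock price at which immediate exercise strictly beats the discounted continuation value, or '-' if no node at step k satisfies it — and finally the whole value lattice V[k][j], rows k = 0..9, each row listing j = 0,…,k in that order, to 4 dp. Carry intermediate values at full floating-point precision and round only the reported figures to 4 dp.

Δt=0.09700, u=1.08942, d=0.91792, q=0.50013, disc=e^(-rΔt)=0.99632
k=9 terminal: V=max(K-S,0) → 48.8465 38.1230 25.3958 10.2906 0.0000 0.0000 0.0000 0.0000 0.0000 0.0000
k=8: j=0 S=62.5258 intr=43.7142 cont=43.3233 V=43.7142[EX]; j=1 S=74.2083 intr=32.0317 cont=31.6408 V=32.0317[EX]; j=2 S=88.0736 intr=18.1664 cont=17.7756 V=18.1664[EX]; j=3 S=104.5294 intr=1.7106 cont=5.1250 V=5.1250[hold]; j=4 S=124.0600 intr=0.0000 cont=0.0000 V=0.0000[hold]; j=5 S=147.2397 intr=0.0000 cont=0.0000 V=0.0000[hold]; j=6 S=174.7503 intr=0.0000 cont=0.0000 V=0.0000[hold]; j=7 S=207.4012 intr=0.0000 cont=0.0000 V=0.0000[hold]; j=8 S=246.1525 intr=0.0000 cont=0.0000 V=0.0000[hold]  S*(8)=88.0736
k=7: j=0 S=68.1170 intr=38.1230 cont=37.7321 V=38.1230[EX]; j=1 S=80.8442 intr=25.3958 cont=25.0049 V=25.3958[EX]; j=2 S=95.9494 intr=10.2906 cont=11.6012 V=11.6012[hold]; j=3 S=113.8768 intr=0.0000 cont=2.5524 V=2.5524[hold]; j=4 S=135.1538 intr=0.0000 cont=0.0000 V=0.0000[hold]; j=5 S=160.4063 intr=0.0000 cont=0.0000 V=0.0000[hold]; j=6 S=190.3771 intr=0.0000 cont=0.0000 V=0.0000[hold]; j=7 S=225.9476 intr=0.0000 cont=0.0000 V=0.0000[hold]  S*(7)=80.8442
k=6: j=0 S=74.2083 intr=32.0317 cont=31.6408 V=32.0317[EX]; j=1 S=88.0736 intr=18.1664 cont=18.4286 V=18.4286[hold]; j=2 S=104.5294 intr=1.7106 cont=7.0496 V=7.0496[hold]; j=3 S=124.0600 intr=0.0000 cont=1.2712 V=1.2712[hold]; j=4 S=147.2397 intr=0.0000 cont=0.0000 V=0.0000[hold]; j=5 S=174.7503 intr=0.0000 cont=0.0000 V=0.0000[hold]; j=6 S=207.4012 intr=0.0000 cont=0.0000 V=0.0000[hold]  S*(6)=74.2083
k=5: j=0 S=80.8442 intr=25.3958 cont=25.1355 V=25.3958[EX]; j=1 S=95.9494 intr=10.2906 cont=12.6907 V=12.6907[hold]; j=2 S=113.8768 intr=0.0000 cont=4.1443 V=4.1443[hold]; j=3 S=135.1538 intr=0.0000 cont=0.6331 V=0.6331[hold]; j=4 S=160.4063 intr=0.0000 cont=0.0000 V=0.0000[hold]; j=5 S=190.3771 intr=0.0000 cont=0.0000 V=0.0000[hold]  S*(5)=80.8442
k=4: j=0 S=88.0736 intr=18.1664 cont=18.9715 V=18.9715[hold]; j=1 S=104.5294 intr=1.7106 cont=8.3854 V=8.3854[hold]; j=2 S=124.0600 intr=0.0000 cont=2.3794 V=2.3794[hold]; j=3 S=147.2397 intr=0.0000 cont=0.3153 V=0.3153[hold]; j=4 S=174.7503 intr=0.0000 cont=0.0000 V=0.0000[hold]  S*(4)=-
k=3: j=0 S=95.9494 intr=10.2906 cont=13.6267 V=13.6267[hold]; j=1 S=113.8768 intr=0.0000 cont=5.3618 V=5.3618[hold]; j=2 S=135.1538 intr=0.0000 cont=1.3421 V=1.3421[hold]; j=3 S=160.4063 intr=0.0000 cont=0.1570 V=0.1570[hold]  S*(3)=-
k=2: j=0 S=104.5294 intr=1.7106 cont=9.4582 V=9.4582[hold]; j=1 S=124.0600 intr=0.0000 cont=3.3391 V=3.3391[hold]; j=2 S=147.2397 intr=0.0000 cont=0.7467 V=0.7467[hold]  S*(2)=-
k=1: j=0 S=113.8768 intr=0.0000 cont=6.3743 V=6.3743[hold]; j=1 S=135.1538 intr=0.0000 cont=2.0350 V=2.0350[hold]  S*(1)=-
k=0: j=0 S=124.0600 intr=0.0000 cont=4.1886 V=4.1886[hold]  S*(0)=-

price = 4.1886
boundary = - - - - - 80.8442 74.2083 80.8442 88.0736
tree:
4.1886
6.3743 2.0350
9.4582 3.3391 0.7467
13.6267 5.3618 1.3421 0.1570
18.9715 8.3854 2.3794 0.3153 0.0000
25.3958 12.6907 4.1443 0.6331 0.0000 0.0000
32.0317 18.4286 7.0496 1.2712 0.0000 0.0000 0.0000
38.1230 25.3958 11.6012 2.5524 0.0000 0.0000 0.0000 0.0000
43.7142 32.0317 18.1664 5.1250 0.0000 0.0000 0.0000 0.0000 0.0000
48.8465 38.1230 25.3958 10.2906 0.0000 0.0000 0.0000 0.0000 0.0000 0.0000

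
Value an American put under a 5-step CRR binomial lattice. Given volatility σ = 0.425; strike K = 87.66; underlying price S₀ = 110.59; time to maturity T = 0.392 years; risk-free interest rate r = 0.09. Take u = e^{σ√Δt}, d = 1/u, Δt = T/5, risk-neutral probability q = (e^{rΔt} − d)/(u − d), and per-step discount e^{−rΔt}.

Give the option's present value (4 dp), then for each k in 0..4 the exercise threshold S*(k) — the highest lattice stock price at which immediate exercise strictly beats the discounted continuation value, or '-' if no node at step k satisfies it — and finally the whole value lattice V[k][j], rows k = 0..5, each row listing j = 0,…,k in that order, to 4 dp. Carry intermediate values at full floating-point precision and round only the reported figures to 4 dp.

params: Δt=0.07840 u=1.12637 d=0.88781 q=0.49997 e^(-rΔt)=0.99297
t_5 payoffs: 26.6627 10.2722 0.0000 0.0000 0.0000 0.0000
t_4: node(4,0) S=68.7055 payoff=18.9545 vs cont=18.3381 → 18.9545 [stop]  node(4,1) S=87.1673 payoff=0.4927 vs cont=5.1003 → 5.1003 [wait]  node(4,2) S=110.5900 payoff=0.0000 vs cont=0.0000 → 0.0000 [wait]  node(4,3) S=140.3065 payoff=0.0000 vs cont=0.0000 → 0.0000 [wait]  node(4,4) S=178.0082 payoff=0.0000 vs cont=0.0000 → 0.0000 [wait]  ⇒ S*(4)=68.7055
t_3: node(3,0) S=77.3878 payoff=10.2722 vs cont=11.9433 → 11.9433 [wait]  node(3,1) S=98.1827 payoff=0.0000 vs cont=2.5324 → 2.5324 [wait]  node(3,2) S=124.5652 payoff=0.0000 vs cont=0.0000 → 0.0000 [wait]  node(3,3) S=158.0371 payoff=0.0000 vs cont=0.0000 → 0.0000 [wait]  ⇒ S*(3)=-
t_2: node(2,0) S=87.1673 payoff=0.4927 vs cont=7.1873 → 7.1873 [wait]  node(2,1) S=110.5900 payoff=0.0000 vs cont=1.2574 → 1.2574 [wait]  node(2,2) S=140.3065 payoff=0.0000 vs cont=0.0000 → 0.0000 [wait]  ⇒ S*(2)=-
t_1: node(1,0) S=98.1827 payoff=0.0000 vs cont=4.1928 → 4.1928 [wait]  node(1,1) S=124.5652 payoff=0.0000 vs cont=0.6243 → 0.6243 [wait]  ⇒ S*(1)=-
t_0: node(0,0) S=110.5900 payoff=0.0000 vs cont=2.3917 → 2.3917 [wait]  ⇒ S*(0)=-

price = 2.3917
boundary = - - - - 68.7055
tree:
2.3917
4.1928 0.6243
7.1873 1.2574 0.0000
11.9433 2.5324 0.0000 0.0000
18.9545 5.1003 0.0000 0.0000 0.0000
26.6627 10.2722 0.0000 0.0000 0.0000 0.0000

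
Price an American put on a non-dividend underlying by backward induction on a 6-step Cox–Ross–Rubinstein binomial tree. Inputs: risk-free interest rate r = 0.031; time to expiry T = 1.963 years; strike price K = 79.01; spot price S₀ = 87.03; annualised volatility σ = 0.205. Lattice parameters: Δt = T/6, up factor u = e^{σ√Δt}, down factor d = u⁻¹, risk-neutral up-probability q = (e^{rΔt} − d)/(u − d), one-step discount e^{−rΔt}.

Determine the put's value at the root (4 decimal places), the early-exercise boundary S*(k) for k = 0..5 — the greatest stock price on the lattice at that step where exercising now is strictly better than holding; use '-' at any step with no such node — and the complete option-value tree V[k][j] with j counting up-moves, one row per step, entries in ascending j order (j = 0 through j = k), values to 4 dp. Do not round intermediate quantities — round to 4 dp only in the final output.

params: Δt=0.32717 u=1.12441 d=0.88936 q=0.51409 e^(-rΔt)=0.98991
t_6 payoffs: 35.9450 24.5631 10.1732 0.0000 0.0000 0.0000 0.0000
t_5: node(5,0) S=48.4227 payoff=30.5873 vs cont=29.7900 → 30.5873 [stop]  node(5,1) S=61.2205 payoff=17.7895 vs cont=16.9922 → 17.7895 [stop]  node(5,2) S=77.4007 payoff=1.6093 vs cont=4.8934 → 4.8934 [wait]  node(5,3) S=97.8572 payoff=0.0000 vs cont=0.0000 → 0.0000 [wait]  node(5,4) S=123.7203 payoff=0.0000 vs cont=0.0000 → 0.0000 [wait]  node(5,5) S=156.4189 payoff=0.0000 vs cont=0.0000 → 0.0000 [wait]  ⇒ S*(5)=61.2205
t_4: node(4,0) S=54.4469 payoff=24.5631 vs cont=23.7659 → 24.5631 [stop]  node(4,1) S=68.8368 payoff=10.1732 vs cont=11.0472 → 11.0472 [wait]  node(4,2) S=87.0300 payoff=0.0000 vs cont=2.3538 → 2.3538 [wait]  node(4,3) S=110.0315 payoff=0.0000 vs cont=0.0000 → 0.0000 [wait]  node(4,4) S=139.1122 payoff=0.0000 vs cont=0.0000 → 0.0000 [wait]  ⇒ S*(4)=54.4469
t_3: node(3,0) S=61.2205 payoff=17.7895 vs cont=17.4370 → 17.7895 [stop]  node(3,1) S=77.4007 payoff=1.6093 vs cont=6.5116 → 6.5116 [wait]  node(3,2) S=97.8572 payoff=0.0000 vs cont=1.1322 → 1.1322 [wait]  node(3,3) S=123.7203 payoff=0.0000 vs cont=0.0000 → 0.0000 [wait]  ⇒ S*(3)=61.2205
t_2: node(2,0) S=68.8368 payoff=10.1732 vs cont=11.8707 → 11.8707 [wait]  node(2,1) S=87.0300 payoff=0.0000 vs cont=3.7083 → 3.7083 [wait]  node(2,2) S=110.0315 payoff=0.0000 vs cont=0.5446 → 0.5446 [wait]  ⇒ S*(2)=-
t_1: node(1,0) S=77.4007 payoff=1.6093 vs cont=7.5971 → 7.5971 [wait]  node(1,1) S=97.8572 payoff=0.0000 vs cont=2.0609 → 2.0609 [wait]  ⇒ S*(1)=-
t_0: node(0,0) S=87.0300 payoff=0.0000 vs cont=4.7030 → 4.7030 [wait]  ⇒ S*(0)=-

price = 4.7030
boundary = - - - 61.2205 54.4469 61.2205
tree:
4.7030
7.5971 2.0609
11.8707 3.7083 0.5446
17.7895 6.5116 1.1322 0.0000
24.5631 11.0472 2.3538 0.0000 0.0000
30.5873 17.7895 4.8934 0.0000 0.0000 0.0000
35.9450 24.5631 10.1732 0.0000 0.0000 0.0000 0.0000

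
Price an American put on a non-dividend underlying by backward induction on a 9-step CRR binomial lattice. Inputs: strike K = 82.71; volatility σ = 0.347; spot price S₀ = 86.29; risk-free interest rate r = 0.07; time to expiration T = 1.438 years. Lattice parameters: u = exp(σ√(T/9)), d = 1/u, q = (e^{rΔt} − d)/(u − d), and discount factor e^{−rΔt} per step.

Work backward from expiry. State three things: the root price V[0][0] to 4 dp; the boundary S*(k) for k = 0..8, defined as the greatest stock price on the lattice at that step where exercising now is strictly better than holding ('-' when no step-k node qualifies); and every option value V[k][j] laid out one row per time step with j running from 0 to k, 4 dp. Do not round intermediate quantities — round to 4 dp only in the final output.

price = 9.3508
boundary = - - - 56.9175 49.5459 56.9175 49.5459 56.9175 65.3859
tree:
9.3508
13.5025 5.5021
18.9569 8.4733 2.7214
25.7925 12.6995 4.5323 1.0125
33.1641 18.4374 7.3755 1.8551 0.2118
39.5810 25.7925 11.6608 3.3524 0.4333 0.0000
45.1668 33.1641 17.7683 5.9524 0.8866 0.0000 0.0000
50.0292 39.5810 25.7925 10.3231 1.8141 0.0000 0.0000 0.0000
54.2618 45.1668 33.1641 17.3241 3.7121 0.0000 0.0000 0.0000 0.0000
57.9462 50.0292 39.5810 25.7925 7.5958 0.0000 0.0000 0.0000 0.0000 0.0000

Δt=0.15978  u=1.14878  d=0.87049  q=0.50579  discount=0.98888
step 9 (expiry): payoffs max(K−S,0) = 57.9462 50.0292 39.5810 25.7925 7.5958 0.0000 0.0000 0.0000 0.0000 0.0000
step 8: (k=8,j=0): S=28.4482, (K−S)⁺=54.2618, hold=53.3419 ⇒ V=54.2618 exercise | (k=8,j=1): S=37.5432, (K−S)⁺=45.1668, hold=44.2469 ⇒ V=45.1668 exercise | (k=8,j=2): S=49.5459, (K−S)⁺=33.1641, hold=32.2442 ⇒ V=33.1641 exercise | (k=8,j=3): S=65.3859, (K−S)⁺=17.3241, hold=16.4042 ⇒ V=17.3241 exercise | (k=8,j=4): S=86.2900, (K−S)⁺=0.0000, hold=3.7121 ⇒ V=3.7121 continue | (k=8,j=5): S=113.8772, (K−S)⁺=0.0000, hold=0.0000 ⇒ V=0.0000 continue | (k=8,j=6): S=150.2842, (K−S)⁺=0.0000, hold=0.0000 ⇒ V=0.0000 continue | (k=8,j=7): S=198.3306, (K−S)⁺=0.0000, hold=0.0000 ⇒ V=0.0000 continue | (k=8,j=8): S=261.7376, (K−S)⁺=0.0000, hold=0.0000 ⇒ V=0.0000 continue  boundary S*=65.3859
step 7: (k=7,j=0): S=32.6808, (K−S)⁺=50.0292, hold=49.1093 ⇒ V=50.0292 exercise | (k=7,j=1): S=43.1290, (K−S)⁺=39.5810, hold=38.6611 ⇒ V=39.5810 exercise | (k=7,j=2): S=56.9175, (K−S)⁺=25.7925, hold=24.8726 ⇒ V=25.7925 exercise | (k=7,j=3): S=75.1142, (K−S)⁺=7.5958, hold=10.3231 ⇒ V=10.3231 continue | (k=7,j=4): S=99.1285, (K−S)⁺=0.0000, hold=1.8141 ⇒ V=1.8141 continue | (k=7,j=5): S=130.8203, (K−S)⁺=0.0000, hold=0.0000 ⇒ V=0.0000 continue | (k=7,j=6): S=172.6440, (K−S)⁺=0.0000, hold=0.0000 ⇒ V=0.0000 continue | (k=7,j=7): S=227.8389, (K−S)⁺=0.0000, hold=0.0000 ⇒ V=0.0000 continue  boundary S*=56.9175
step 6: (k=6,j=0): S=37.5432, (K−S)⁺=45.1668, hold=44.2469 ⇒ V=45.1668 exercise | (k=6,j=1): S=49.5459, (K−S)⁺=33.1641, hold=32.2442 ⇒ V=33.1641 exercise | (k=6,j=2): S=65.3859, (K−S)⁺=17.3241, hold=17.7683 ⇒ V=17.7683 continue | (k=6,j=3): S=86.2900, (K−S)⁺=0.0000, hold=5.9524 ⇒ V=5.9524 continue | (k=6,j=4): S=113.8772, (K−S)⁺=0.0000, hold=0.8866 ⇒ V=0.8866 continue | (k=6,j=5): S=150.2842, (K−S)⁺=0.0000, hold=0.0000 ⇒ V=0.0000 continue | (k=6,j=6): S=198.3306, (K−S)⁺=0.0000, hold=0.0000 ⇒ V=0.0000 continue  boundary S*=49.5459
step 5: (k=5,j=0): S=43.1290, (K−S)⁺=39.5810, hold=38.6611 ⇒ V=39.5810 exercise | (k=5,j=1): S=56.9175, (K−S)⁺=25.7925, hold=25.0948 ⇒ V=25.7925 exercise | (k=5,j=2): S=75.1142, (K−S)⁺=7.5958, hold=11.6608 ⇒ V=11.6608 continue | (k=5,j=3): S=99.1285, (K−S)⁺=0.0000, hold=3.3524 ⇒ V=3.3524 continue | (k=5,j=4): S=130.8203, (K−S)⁺=0.0000, hold=0.4333 ⇒ V=0.4333 continue | (k=5,j=5): S=172.6440, (K−S)⁺=0.0000, hold=0.0000 ⇒ V=0.0000 continue  boundary S*=56.9175
step 4: (k=4,j=0): S=49.5459, (K−S)⁺=33.1641, hold=32.2442 ⇒ V=33.1641 exercise | (k=4,j=1): S=65.3859, (K−S)⁺=17.3241, hold=18.4374 ⇒ V=18.4374 continue | (k=4,j=2): S=86.2900, (K−S)⁺=0.0000, hold=7.3755 ⇒ V=7.3755 continue | (k=4,j=3): S=113.8772, (K−S)⁺=0.0000, hold=1.8551 ⇒ V=1.8551 continue | (k=4,j=4): S=150.2842, (K−S)⁺=0.0000, hold=0.2118 ⇒ V=0.2118 continue  boundary S*=49.5459
step 3: (k=3,j=0): S=56.9175, (K−S)⁺=25.7925, hold=25.4294 ⇒ V=25.7925 exercise | (k=3,j=1): S=75.1142, (K−S)⁺=7.5958, hold=12.6995 ⇒ V=12.6995 continue | (k=3,j=2): S=99.1285, (K−S)⁺=0.0000, hold=4.5323 ⇒ V=4.5323 continue | (k=3,j=3): S=130.8203, (K−S)⁺=0.0000, hold=1.0125 ⇒ V=1.0125 continue  boundary S*=56.9175
step 2: (k=2,j=0): S=65.3859, (K−S)⁺=17.3241, hold=18.9569 ⇒ V=18.9569 continue | (k=2,j=1): S=86.2900, (K−S)⁺=0.0000, hold=8.4733 ⇒ V=8.4733 continue | (k=2,j=2): S=113.8772, (K−S)⁺=0.0000, hold=2.7214 ⇒ V=2.7214 continue  boundary S*=-
step 1: (k=1,j=0): S=75.1142, (K−S)⁺=7.5958, hold=13.5025 ⇒ V=13.5025 continue | (k=1,j=1): S=99.1285, (K−S)⁺=0.0000, hold=5.5021 ⇒ V=5.5021 continue  boundary S*=-
step 0: (k=0,j=0): S=86.2900, (K−S)⁺=0.0000, hold=9.3508 ⇒ V=9.3508 continue  boundary S*=-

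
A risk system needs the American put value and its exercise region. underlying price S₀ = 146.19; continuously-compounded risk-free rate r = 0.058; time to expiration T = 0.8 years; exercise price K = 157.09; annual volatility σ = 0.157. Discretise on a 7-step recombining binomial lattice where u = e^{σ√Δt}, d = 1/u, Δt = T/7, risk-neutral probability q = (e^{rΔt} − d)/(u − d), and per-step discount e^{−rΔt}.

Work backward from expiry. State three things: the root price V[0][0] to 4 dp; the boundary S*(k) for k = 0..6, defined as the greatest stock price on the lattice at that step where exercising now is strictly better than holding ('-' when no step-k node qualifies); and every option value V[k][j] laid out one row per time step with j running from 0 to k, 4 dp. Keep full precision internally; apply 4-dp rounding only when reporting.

Δt=0.11429  u=1.05451  d=0.94831  q=0.54936  discount=0.99339
step 7 (expiry): payoffs max(K−S,0) = 56.2659 44.9746 32.4188 18.4568 2.9313 0.0000 0.0000 0.0000
step 6: (k=6,j=0): S=106.3200, (K−S)⁺=50.7700, hold=49.7322 ⇒ V=50.7700 exercise | (k=6,j=1): S=118.2268, (K−S)⁺=38.8632, hold=37.8254 ⇒ V=38.8632 exercise | (k=6,j=2): S=131.4670, (K−S)⁺=25.6230, hold=24.5852 ⇒ V=25.6230 exercise | (k=6,j=3): S=146.1900, (K−S)⁺=10.9000, hold=9.8622 ⇒ V=10.9000 exercise | (k=6,j=4): S=162.5618, (K−S)⁺=0.0000, hold=1.3122 ⇒ V=1.3122 continue | (k=6,j=5): S=180.7672, (K−S)⁺=0.0000, hold=0.0000 ⇒ V=0.0000 continue | (k=6,j=6): S=201.0113, (K−S)⁺=0.0000, hold=0.0000 ⇒ V=0.0000 continue  boundary S*=146.1900
step 5: (k=5,j=0): S=112.1154, (K−S)⁺=44.9746, hold=43.9368 ⇒ V=44.9746 exercise | (k=5,j=1): S=124.6712, (K−S)⁺=32.4188, hold=31.3809 ⇒ V=32.4188 exercise | (k=5,j=2): S=138.6332, (K−S)⁺=18.4568, hold=17.4190 ⇒ V=18.4568 exercise | (k=5,j=3): S=154.1587, (K−S)⁺=2.9313, hold=5.5957 ⇒ V=5.5957 continue | (k=5,j=4): S=171.4230, (K−S)⁺=0.0000, hold=0.5874 ⇒ V=0.5874 continue | (k=5,j=5): S=190.6207, (K−S)⁺=0.0000, hold=0.0000 ⇒ V=0.0000 continue  boundary S*=138.6332
step 4: (k=4,j=0): S=118.2268, (K−S)⁺=38.8632, hold=37.8254 ⇒ V=38.8632 exercise | (k=4,j=1): S=131.4670, (K−S)⁺=25.6230, hold=24.5852 ⇒ V=25.6230 exercise | (k=4,j=2): S=146.1900, (K−S)⁺=10.9000, hold=11.3162 ⇒ V=11.3162 continue | (k=4,j=3): S=162.5618, (K−S)⁺=0.0000, hold=2.8256 ⇒ V=2.8256 continue | (k=4,j=4): S=180.7672, (K−S)⁺=0.0000, hold=0.2630 ⇒ V=0.2630 continue  boundary S*=131.4670
step 3: (k=3,j=0): S=124.6712, (K−S)⁺=32.4188, hold=31.3809 ⇒ V=32.4188 exercise | (k=3,j=1): S=138.6332, (K−S)⁺=18.4568, hold=17.6461 ⇒ V=18.4568 exercise | (k=3,j=2): S=154.1587, (K−S)⁺=2.9313, hold=6.6079 ⇒ V=6.6079 continue | (k=3,j=3): S=171.4230, (K−S)⁺=0.0000, hold=1.4084 ⇒ V=1.4084 continue  boundary S*=138.6332
step 2: (k=2,j=0): S=131.4670, (K−S)⁺=25.6230, hold=24.5852 ⇒ V=25.6230 exercise | (k=2,j=1): S=146.1900, (K−S)⁺=10.9000, hold=11.8686 ⇒ V=11.8686 continue | (k=2,j=2): S=162.5618, (K−S)⁺=0.0000, hold=3.7267 ⇒ V=3.7267 continue  boundary S*=131.4670
step 1: (k=1,j=0): S=138.6332, (K−S)⁺=18.4568, hold=17.9476 ⇒ V=18.4568 exercise | (k=1,j=1): S=154.1587, (K−S)⁺=2.9313, hold=7.3469 ⇒ V=7.3469 continue  boundary S*=138.6332
step 0: (k=0,j=0): S=146.1900, (K−S)⁺=10.9000, hold=12.2719 ⇒ V=12.2719 continue  boundary S*=-

price = 12.2719
boundary = - 138.6332 131.4670 138.6332 131.4670 138.6332 146.1900
tree:
12.2719
18.4568 7.3469
25.6230 11.8686 3.7267
32.4188 18.4568 6.6079 1.4084
38.8632 25.6230 11.3162 2.8256 0.2630
44.9746 32.4188 18.4568 5.5957 0.5874 0.0000
50.7700 38.8632 25.6230 10.9000 1.3122 0.0000 0.0000
56.2659 44.9746 32.4188 18.4568 2.9313 0.0000 0.0000 0.0000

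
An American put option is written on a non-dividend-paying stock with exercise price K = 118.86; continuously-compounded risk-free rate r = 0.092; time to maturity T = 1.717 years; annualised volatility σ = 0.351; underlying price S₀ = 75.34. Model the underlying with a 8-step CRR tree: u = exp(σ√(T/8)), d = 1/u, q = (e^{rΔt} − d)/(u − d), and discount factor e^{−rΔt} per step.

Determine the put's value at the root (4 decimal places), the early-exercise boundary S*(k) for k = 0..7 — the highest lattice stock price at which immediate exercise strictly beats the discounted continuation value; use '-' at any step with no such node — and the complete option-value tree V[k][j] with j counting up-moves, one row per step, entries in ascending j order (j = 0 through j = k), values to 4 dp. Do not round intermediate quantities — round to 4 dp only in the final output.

Δt=0.21463  u=1.17658  d=0.84992  q=0.52049  discount=0.98045
step 8 (expiry): payoffs max(K−S,0) = 98.3455 90.4611 79.5464 64.4368 43.5200 14.5642 0.0000 0.0000 0.0000
step 7: (k=7,j=0): S=24.1369, (K−S)⁺=94.7231, hold=92.3992 ⇒ V=94.7231 exercise | (k=7,j=1): S=33.4135, (K−S)⁺=85.4465, hold=83.1225 ⇒ V=85.4465 exercise | (k=7,j=2): S=46.2555, (K−S)⁺=72.6045, hold=70.2805 ⇒ V=72.6045 exercise | (k=7,j=3): S=64.0332, (K−S)⁺=54.8268, hold=52.5029 ⇒ V=54.8268 exercise | (k=7,j=4): S=88.6434, (K−S)⁺=30.2166, hold=27.8927 ⇒ V=30.2166 exercise | (k=7,j=5): S=122.7121, (K−S)⁺=0.0000, hold=6.8472 ⇒ V=6.8472 continue | (k=7,j=6): S=169.8747, (K−S)⁺=0.0000, hold=0.0000 ⇒ V=0.0000 continue | (k=7,j=7): S=235.1636, (K−S)⁺=0.0000, hold=0.0000 ⇒ V=0.0000 continue  boundary S*=88.6434
step 6: (k=6,j=0): S=28.3989, (K−S)⁺=90.4611, hold=88.1371 ⇒ V=90.4611 exercise | (k=6,j=1): S=39.3136, (K−S)⁺=79.5464, hold=77.2224 ⇒ V=79.5464 exercise | (k=6,j=2): S=54.4232, (K−S)⁺=64.4368, hold=62.1128 ⇒ V=64.4368 exercise | (k=6,j=3): S=75.3400, (K−S)⁺=43.5200, hold=41.1961 ⇒ V=43.5200 exercise | (k=6,j=4): S=104.2958, (K−S)⁺=14.5642, hold=17.7002 ⇒ V=17.7002 continue | (k=6,j=5): S=144.3804, (K−S)⁺=0.0000, hold=3.2191 ⇒ V=3.2191 continue | (k=6,j=6): S=199.8708, (K−S)⁺=0.0000, hold=0.0000 ⇒ V=0.0000 continue  boundary S*=75.3400
step 5: (k=5,j=0): S=33.4135, (K−S)⁺=85.4465, hold=83.1225 ⇒ V=85.4465 exercise | (k=5,j=1): S=46.2555, (K−S)⁺=72.6045, hold=70.2805 ⇒ V=72.6045 exercise | (k=5,j=2): S=64.0332, (K−S)⁺=54.8268, hold=52.5029 ⇒ V=54.8268 exercise | (k=5,j=3): S=88.6434, (K−S)⁺=30.2166, hold=29.4930 ⇒ V=30.2166 exercise | (k=5,j=4): S=122.7121, (K−S)⁺=0.0000, hold=9.9643 ⇒ V=9.9643 continue | (k=5,j=5): S=169.8747, (K−S)⁺=0.0000, hold=1.5134 ⇒ V=1.5134 continue  boundary S*=88.6434
step 4: (k=4,j=0): S=39.3136, (K−S)⁺=79.5464, hold=77.2224 ⇒ V=79.5464 exercise | (k=4,j=1): S=54.4232, (K−S)⁺=64.4368, hold=62.1128 ⇒ V=64.4368 exercise | (k=4,j=2): S=75.3400, (K−S)⁺=43.5200, hold=41.1961 ⇒ V=43.5200 exercise | (k=4,j=3): S=104.2958, (K−S)⁺=14.5642, hold=19.2909 ⇒ V=19.2909 continue | (k=4,j=4): S=144.3804, (K−S)⁺=0.0000, hold=5.4569 ⇒ V=5.4569 continue  boundary S*=75.3400
step 3: (k=3,j=0): S=46.2555, (K−S)⁺=72.6045, hold=70.2805 ⇒ V=72.6045 exercise | (k=3,j=1): S=64.0332, (K−S)⁺=54.8268, hold=52.5029 ⇒ V=54.8268 exercise | (k=3,j=2): S=88.6434, (K−S)⁺=30.2166, hold=30.3048 ⇒ V=30.3048 continue | (k=3,j=3): S=122.7121, (K−S)⁺=0.0000, hold=11.8541 ⇒ V=11.8541 continue  boundary S*=64.0332
step 2: (k=2,j=0): S=54.4232, (K−S)⁺=64.4368, hold=62.1128 ⇒ V=64.4368 exercise | (k=2,j=1): S=75.3400, (K−S)⁺=43.5200, hold=41.2411 ⇒ V=43.5200 exercise | (k=2,j=2): S=104.2958, (K−S)⁺=14.5642, hold=20.2968 ⇒ V=20.2968 continue  boundary S*=75.3400
step 1: (k=1,j=0): S=64.0332, (K−S)⁺=54.8268, hold=52.5029 ⇒ V=54.8268 exercise | (k=1,j=1): S=88.6434, (K−S)⁺=30.2166, hold=30.8181 ⇒ V=30.8181 continue  boundary S*=64.0332
step 0: (k=0,j=0): S=75.3400, (K−S)⁺=43.5200, hold=41.5030 ⇒ V=43.5200 exercise  boundary S*=75.3400

price = 43.5200
boundary = 75.3400 64.0332 75.3400 64.0332 75.3400 88.6434 75.3400 88.6434
tree:
43.5200
54.8268 30.8181
64.4368 43.5200 20.2968
72.6045 54.8268 30.3048 11.8541
79.5464 64.4368 43.5200 19.2909 5.4569
85.4465 72.6045 54.8268 30.2166 9.9643 1.5134
90.4611 79.5464 64.4368 43.5200 17.7002 3.2191 0.0000
94.7231 85.4465 72.6045 54.8268 30.2166 6.8472 0.0000 0.0000
98.3455 90.4611 79.5464 64.4368 43.5200 14.5642 0.0000 0.0000 0.0000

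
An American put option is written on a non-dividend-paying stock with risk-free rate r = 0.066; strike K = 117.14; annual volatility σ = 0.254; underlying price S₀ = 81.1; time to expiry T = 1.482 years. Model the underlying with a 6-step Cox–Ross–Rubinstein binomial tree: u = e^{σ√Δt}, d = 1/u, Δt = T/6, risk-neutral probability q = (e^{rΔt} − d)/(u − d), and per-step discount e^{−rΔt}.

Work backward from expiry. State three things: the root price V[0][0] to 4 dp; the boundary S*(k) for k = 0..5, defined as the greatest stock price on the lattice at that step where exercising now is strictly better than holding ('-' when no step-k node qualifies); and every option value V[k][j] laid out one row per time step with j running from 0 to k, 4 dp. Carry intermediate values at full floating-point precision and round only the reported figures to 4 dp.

price = 36.0400
boundary = 81.1000 92.0120 81.1000 92.0120 81.1000 92.0120
tree:
36.0400
45.6579 25.1280
54.1352 36.0400 15.7933
61.6071 45.6579 25.1280 8.1145
68.1929 54.1352 36.0400 14.6059 2.6863
73.9977 61.6071 45.6579 25.1280 5.8519 0.0000
79.1141 68.1929 54.1352 36.0400 12.7479 0.0000 0.0000

Δt=0.24700, u=1.13455, d=0.88141, q=0.53341, disc=e^(-rΔt)=0.98383
k=6 terminal: V=max(K-S,0) → 79.1141 68.1929 54.1352 36.0400 12.7479 0.0000 0.0000
k=5: j=0 S=43.1423 intr=73.9977 cont=72.1035 V=73.9977[EX]; j=1 S=55.5329 intr=61.6071 cont=59.7130 V=61.6071[EX]; j=2 S=71.4821 intr=45.6579 cont=43.7638 V=45.6579[EX]; j=3 S=92.0120 intr=25.1280 cont=23.2339 V=25.1280[EX]; j=4 S=118.4381 intr=0.0000 cont=5.8519 V=5.8519[hold]; j=5 S=152.4538 intr=0.0000 cont=0.0000 V=0.0000[hold]  S*(5)=92.0120
k=4: j=0 S=48.9471 intr=68.1929 cont=66.2988 V=68.1929[EX]; j=1 S=63.0048 intr=54.1352 cont=52.2410 V=54.1352[EX]; j=2 S=81.1000 intr=36.0400 cont=34.1459 V=36.0400[EX]; j=3 S=104.3921 intr=12.7479 cont=14.6059 V=14.6059[hold]; j=4 S=134.3738 intr=0.0000 cont=2.6863 V=2.6863[hold]  S*(4)=81.1000
k=3: j=0 S=55.5329 intr=61.6071 cont=59.7130 V=61.6071[EX]; j=1 S=71.4821 intr=45.6579 cont=43.7638 V=45.6579[EX]; j=2 S=92.0120 intr=25.1280 cont=24.2090 V=25.1280[EX]; j=3 S=118.4381 intr=0.0000 cont=8.1145 V=8.1145[hold]  S*(3)=92.0120
k=2: j=0 S=63.0048 intr=54.1352 cont=52.2410 V=54.1352[EX]; j=1 S=81.1000 intr=36.0400 cont=34.1459 V=36.0400[EX]; j=2 S=104.3921 intr=12.7479 cont=15.7933 V=15.7933[hold]  S*(2)=81.1000
k=1: j=0 S=71.4821 intr=45.6579 cont=43.7638 V=45.6579[EX]; j=1 S=92.0120 intr=25.1280 cont=24.8321 V=25.1280[EX]  S*(1)=92.0120
k=0: j=0 S=81.1000 intr=36.0400 cont=34.1459 V=36.0400[EX]  S*(0)=81.1000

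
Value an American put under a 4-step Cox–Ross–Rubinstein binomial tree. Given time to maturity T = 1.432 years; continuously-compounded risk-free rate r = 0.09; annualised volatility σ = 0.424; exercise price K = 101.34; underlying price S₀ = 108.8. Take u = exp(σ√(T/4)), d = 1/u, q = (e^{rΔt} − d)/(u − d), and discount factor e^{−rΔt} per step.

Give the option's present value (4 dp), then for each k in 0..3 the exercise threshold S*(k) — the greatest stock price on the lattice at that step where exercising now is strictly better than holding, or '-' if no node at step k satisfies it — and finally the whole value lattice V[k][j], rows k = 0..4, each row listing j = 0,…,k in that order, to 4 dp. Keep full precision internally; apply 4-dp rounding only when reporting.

Δt=0.35800  u=1.28878  d=0.77593  q=0.50076  discount=0.96829
step 4 (expiry): payoffs max(K−S,0) = 61.9015 35.8350 0.0000 0.0000 0.0000
step 3: (k=3,j=0): S=50.8273, (K−S)⁺=50.5127, hold=47.2995 ⇒ V=50.5127 exercise | (k=3,j=1): S=84.4212, (K−S)⁺=16.9188, hold=17.3229 ⇒ V=17.3229 continue | (k=3,j=2): S=140.2187, (K−S)⁺=0.0000, hold=0.0000 ⇒ V=0.0000 continue | (k=3,j=3): S=232.8952, (K−S)⁺=0.0000, hold=0.0000 ⇒ V=0.0000 continue  boundary S*=50.8273
step 2: (k=2,j=0): S=65.5050, (K−S)⁺=35.8350, hold=32.8178 ⇒ V=35.8350 exercise | (k=2,j=1): S=108.8000, (K−S)⁺=0.0000, hold=8.3740 ⇒ V=8.3740 continue | (k=2,j=2): S=180.7105, (K−S)⁺=0.0000, hold=0.0000 ⇒ V=0.0000 continue  boundary S*=65.5050
step 1: (k=1,j=0): S=84.4212, (K−S)⁺=16.9188, hold=21.3833 ⇒ V=21.3833 continue | (k=1,j=1): S=140.2187, (K−S)⁺=0.0000, hold=4.0481 ⇒ V=4.0481 continue  boundary S*=-
step 0: (k=0,j=0): S=108.8000, (K−S)⁺=0.0000, hold=12.2997 ⇒ V=12.2997 continue  boundary S*=-

price = 12.2997
boundary = - - 65.5050 50.8273
tree:
12.2997
21.3833 4.0481
35.8350 8.3740 0.0000
50.5127 17.3229 0.0000 0.0000
61.9015 35.8350 0.0000 0.0000 0.0000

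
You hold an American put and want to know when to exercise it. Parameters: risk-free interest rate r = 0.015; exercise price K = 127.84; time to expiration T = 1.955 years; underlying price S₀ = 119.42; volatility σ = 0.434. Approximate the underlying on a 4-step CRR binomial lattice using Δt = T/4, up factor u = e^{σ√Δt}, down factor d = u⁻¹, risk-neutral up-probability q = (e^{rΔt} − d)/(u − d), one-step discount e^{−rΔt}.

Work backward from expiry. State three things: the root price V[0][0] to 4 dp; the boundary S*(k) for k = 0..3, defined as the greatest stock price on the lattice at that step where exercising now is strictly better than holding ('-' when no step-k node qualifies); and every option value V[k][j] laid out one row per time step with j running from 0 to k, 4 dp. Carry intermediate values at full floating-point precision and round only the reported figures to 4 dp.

price = 31.8630
boundary = - - 65.0933 88.1671
tree:
31.8630
45.5910 14.6896
62.7467 24.2269 2.6332
79.7819 39.6729 4.7086 0.0000
92.3590 62.7467 8.4200 0.0000 0.0000

Δt=0.48875, u=1.35447, d=0.73829, q=0.43667, disc=e^(-rΔt)=0.99270
k=4 terminal: V=max(K-S,0) → 92.3590 62.7467 8.4200 0.0000 0.0000
k=3: j=0 S=48.0581 intr=79.7819 cont=78.8481 V=79.7819[EX]; j=1 S=88.1671 intr=39.6729 cont=38.7391 V=39.6729[EX]; j=2 S=161.7511 intr=0.0000 cont=4.7086 V=4.7086[hold]; j=3 S=296.7480 intr=0.0000 cont=0.0000 V=0.0000[hold]  S*(3)=88.1671
k=2: j=0 S=65.0933 intr=62.7467 cont=61.8129 V=62.7467[EX]; j=1 S=119.4200 intr=8.4200 cont=24.2269 V=24.2269[hold]; j=2 S=219.0875 intr=0.0000 cont=2.6332 V=2.6332[hold]  S*(2)=65.0933
k=1: j=0 S=88.1671 intr=39.6729 cont=45.5910 V=45.5910[hold]; j=1 S=161.7511 intr=0.0000 cont=14.6896 V=14.6896[hold]  S*(1)=-
k=0: j=0 S=119.4200 intr=8.4200 cont=31.8630 V=31.8630[hold]  S*(0)=-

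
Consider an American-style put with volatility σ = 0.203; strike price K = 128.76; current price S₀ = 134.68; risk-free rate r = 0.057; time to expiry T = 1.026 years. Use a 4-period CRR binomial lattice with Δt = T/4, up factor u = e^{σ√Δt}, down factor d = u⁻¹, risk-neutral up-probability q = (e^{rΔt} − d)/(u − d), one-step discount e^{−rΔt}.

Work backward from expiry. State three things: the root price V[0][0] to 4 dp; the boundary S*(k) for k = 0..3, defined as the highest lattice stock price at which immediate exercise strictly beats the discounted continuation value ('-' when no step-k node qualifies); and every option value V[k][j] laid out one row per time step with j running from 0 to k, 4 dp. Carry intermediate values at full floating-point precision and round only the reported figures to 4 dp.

price = 5.6723
boundary = - - 109.6485 98.9355
tree:
5.6723
10.6135 1.7137
19.1115 3.8287 0.0000
29.8245 8.5541 0.0000 0.0000
39.4907 19.1115 0.0000 0.0000 0.0000

Δt=0.25650  u=1.10828  d=0.90230  q=0.54582  discount=0.98549
step 4 (expiry): payoffs max(K−S,0) = 39.4907 19.1115 0.0000 0.0000 0.0000
step 3: (k=3,j=0): S=98.9355, (K−S)⁺=29.8245, hold=27.9556 ⇒ V=29.8245 exercise | (k=3,j=1): S=121.5214, (K−S)⁺=7.2386, hold=8.5541 ⇒ V=8.5541 continue | (k=3,j=2): S=149.2634, (K−S)⁺=0.0000, hold=0.0000 ⇒ V=0.0000 continue | (k=3,j=3): S=183.3386, (K−S)⁺=0.0000, hold=0.0000 ⇒ V=0.0000 continue  boundary S*=98.9355
step 2: (k=2,j=0): S=109.6485, (K−S)⁺=19.1115, hold=17.9503 ⇒ V=19.1115 exercise | (k=2,j=1): S=134.6800, (K−S)⁺=0.0000, hold=3.8287 ⇒ V=3.8287 continue | (k=2,j=2): S=165.4259, (K−S)⁺=0.0000, hold=0.0000 ⇒ V=0.0000 continue  boundary S*=109.6485
step 1: (k=1,j=0): S=121.5214, (K−S)⁺=7.2386, hold=10.6135 ⇒ V=10.6135 continue | (k=1,j=1): S=149.2634, (K−S)⁺=0.0000, hold=1.7137 ⇒ V=1.7137 continue  boundary S*=-
step 0: (k=0,j=0): S=134.6800, (K−S)⁺=0.0000, hold=5.6723 ⇒ V=5.6723 continue  boundary S*=-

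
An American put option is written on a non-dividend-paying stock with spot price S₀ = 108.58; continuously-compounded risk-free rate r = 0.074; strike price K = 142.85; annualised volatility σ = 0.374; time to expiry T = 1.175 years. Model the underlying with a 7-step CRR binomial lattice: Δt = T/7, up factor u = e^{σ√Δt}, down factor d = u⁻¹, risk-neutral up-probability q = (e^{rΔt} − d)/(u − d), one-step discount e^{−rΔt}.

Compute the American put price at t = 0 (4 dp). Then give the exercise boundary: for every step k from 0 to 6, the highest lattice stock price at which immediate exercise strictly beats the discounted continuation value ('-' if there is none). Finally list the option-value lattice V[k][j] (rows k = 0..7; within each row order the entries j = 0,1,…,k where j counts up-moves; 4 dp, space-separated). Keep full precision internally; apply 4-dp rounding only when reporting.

Δt=0.16786  u=1.16559  d=0.85793  q=0.50239  discount=0.98766
step 7 (expiry): payoffs max(K−S,0) = 105.7030 92.3819 74.2838 49.6956 16.2900 0.0000 0.0000 0.0000
step 6: (k=6,j=0): S=43.2982, (K−S)⁺=99.5518, hold=97.7883 ⇒ V=99.5518 exercise | (k=6,j=1): S=58.8252, (K−S)⁺=84.0248, hold=82.2614 ⇒ V=84.0248 exercise | (k=6,j=2): S=79.9202, (K−S)⁺=62.9298, hold=61.1664 ⇒ V=62.9298 exercise | (k=6,j=3): S=108.5800, (K−S)⁺=34.2700, hold=32.5066 ⇒ V=34.2700 exercise | (k=6,j=4): S=147.5173, (K−S)⁺=0.0000, hold=8.0060 ⇒ V=8.0060 continue | (k=6,j=5): S=200.4178, (K−S)⁺=0.0000, hold=0.0000 ⇒ V=0.0000 continue | (k=6,j=6): S=272.2886, (K−S)⁺=0.0000, hold=0.0000 ⇒ V=0.0000 continue  boundary S*=108.5800
step 5: (k=5,j=0): S=50.4681, (K−S)⁺=92.3819, hold=90.6185 ⇒ V=92.3819 exercise | (k=5,j=1): S=68.5662, (K−S)⁺=74.2838, hold=72.5204 ⇒ V=74.2838 exercise | (k=5,j=2): S=93.1544, (K−S)⁺=49.6956, hold=47.9322 ⇒ V=49.6956 exercise | (k=5,j=3): S=126.5600, (K−S)⁺=16.2900, hold=20.8150 ⇒ V=20.8150 continue | (k=5,j=4): S=171.9450, (K−S)⁺=0.0000, hold=3.9346 ⇒ V=3.9346 continue | (k=5,j=5): S=233.6054, (K−S)⁺=0.0000, hold=0.0000 ⇒ V=0.0000 continue  boundary S*=93.1544
step 4: (k=4,j=0): S=58.8252, (K−S)⁺=84.0248, hold=82.2614 ⇒ V=84.0248 exercise | (k=4,j=1): S=79.9202, (K−S)⁺=62.9298, hold=61.1664 ⇒ V=62.9298 exercise | (k=4,j=2): S=108.5800, (K−S)⁺=34.2700, hold=34.7518 ⇒ V=34.7518 continue | (k=4,j=3): S=147.5173, (K−S)⁺=0.0000, hold=12.1821 ⇒ V=12.1821 continue | (k=4,j=4): S=200.4178, (K−S)⁺=0.0000, hold=1.9337 ⇒ V=1.9337 continue  boundary S*=79.9202
step 3: (k=3,j=0): S=68.5662, (K−S)⁺=74.2838, hold=72.5204 ⇒ V=74.2838 exercise | (k=3,j=1): S=93.1544, (K−S)⁺=49.6956, hold=48.1713 ⇒ V=49.6956 exercise | (k=3,j=2): S=126.5600, (K−S)⁺=16.2900, hold=23.1239 ⇒ V=23.1239 continue | (k=3,j=3): S=171.9450, (K−S)⁺=0.0000, hold=6.9466 ⇒ V=6.9466 continue  boundary S*=93.1544
step 2: (k=2,j=0): S=79.9202, (K−S)⁺=62.9298, hold=61.1664 ⇒ V=62.9298 exercise | (k=2,j=1): S=108.5800, (K−S)⁺=34.2700, hold=35.8975 ⇒ V=35.8975 continue | (k=2,j=2): S=147.5173, (K−S)⁺=0.0000, hold=14.8114 ⇒ V=14.8114 continue  boundary S*=79.9202
step 1: (k=1,j=0): S=93.1544, (K−S)⁺=49.6956, hold=48.7398 ⇒ V=49.6956 exercise | (k=1,j=1): S=126.5600, (K−S)⁺=16.2900, hold=24.9916 ⇒ V=24.9916 continue  boundary S*=93.1544
step 0: (k=0,j=0): S=108.5800, (K−S)⁺=34.2700, hold=36.8242 ⇒ V=36.8242 continue  boundary S*=-

price = 36.8242
boundary = - 93.1544 79.9202 93.1544 79.9202 93.1544 108.5800
tree:
36.8242
49.6956 24.9916
62.9298 35.8975 14.8114
74.2838 49.6956 23.1239 6.9466
84.0248 62.9298 34.7518 12.1821 1.9337
92.3819 74.2838 49.6956 20.8150 3.9346 0.0000
99.5518 84.0248 62.9298 34.2700 8.0060 0.0000 0.0000
105.7030 92.3819 74.2838 49.6956 16.2900 0.0000 0.0000 0.0000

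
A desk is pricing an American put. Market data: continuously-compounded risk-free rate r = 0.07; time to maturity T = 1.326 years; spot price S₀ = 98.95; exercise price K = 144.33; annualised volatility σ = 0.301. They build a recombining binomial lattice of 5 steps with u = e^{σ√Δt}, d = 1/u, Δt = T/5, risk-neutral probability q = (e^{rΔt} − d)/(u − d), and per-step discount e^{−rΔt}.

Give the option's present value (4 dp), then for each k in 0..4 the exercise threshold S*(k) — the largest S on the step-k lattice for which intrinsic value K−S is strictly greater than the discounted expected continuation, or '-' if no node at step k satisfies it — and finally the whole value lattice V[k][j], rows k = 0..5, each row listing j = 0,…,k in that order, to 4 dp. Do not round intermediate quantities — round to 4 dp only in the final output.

price = 45.3800
boundary = 98.9500 84.7416 98.9500 115.5406 98.9500
tree:
45.3800
59.5884 29.9004
71.7565 45.3800 16.7728
82.1775 59.5884 28.7894 6.3508
91.1020 71.7565 45.3800 13.5216 0.0000
98.7451 82.1775 59.5884 28.7894 0.0000 0.0000

Δt=0.26520, u=1.16767, d=0.85641, q=0.52152, disc=e^(-rΔt)=0.98161
k=5 terminal: V=max(K-S,0) → 98.7451 82.1775 59.5884 28.7894 0.0000 0.0000
k=4: j=0 S=53.2280 intr=91.1020 cont=88.4474 V=91.1020[EX]; j=1 S=72.5735 intr=71.7565 cont=69.1019 V=71.7565[EX]; j=2 S=98.9500 intr=45.3800 cont=42.7254 V=45.3800[EX]; j=3 S=134.9130 intr=9.4170 cont=13.5216 V=13.5216[hold]; j=4 S=183.9466 intr=0.0000 cont=0.0000 V=0.0000[hold]  S*(4)=98.9500
k=3: j=0 S=62.1525 intr=82.1775 cont=79.5228 V=82.1775[EX]; j=1 S=84.7416 intr=59.5884 cont=56.9337 V=59.5884[EX]; j=2 S=115.5406 intr=28.7894 cont=28.2360 V=28.7894[EX]; j=3 S=157.5334 intr=0.0000 cont=6.3508 V=6.3508[hold]  S*(3)=115.5406
k=2: j=0 S=72.5735 intr=71.7565 cont=69.1019 V=71.7565[EX]; j=1 S=98.9500 intr=45.3800 cont=42.7254 V=45.3800[EX]; j=2 S=134.9130 intr=9.4170 cont=16.7728 V=16.7728[hold]  S*(2)=98.9500
k=1: j=0 S=84.7416 intr=59.5884 cont=56.9337 V=59.5884[EX]; j=1 S=115.5406 intr=28.7894 cont=29.9004 V=29.9004[hold]  S*(1)=84.7416
k=0: j=0 S=98.9500 intr=45.3800 cont=43.2942 V=45.3800[EX]  S*(0)=98.9500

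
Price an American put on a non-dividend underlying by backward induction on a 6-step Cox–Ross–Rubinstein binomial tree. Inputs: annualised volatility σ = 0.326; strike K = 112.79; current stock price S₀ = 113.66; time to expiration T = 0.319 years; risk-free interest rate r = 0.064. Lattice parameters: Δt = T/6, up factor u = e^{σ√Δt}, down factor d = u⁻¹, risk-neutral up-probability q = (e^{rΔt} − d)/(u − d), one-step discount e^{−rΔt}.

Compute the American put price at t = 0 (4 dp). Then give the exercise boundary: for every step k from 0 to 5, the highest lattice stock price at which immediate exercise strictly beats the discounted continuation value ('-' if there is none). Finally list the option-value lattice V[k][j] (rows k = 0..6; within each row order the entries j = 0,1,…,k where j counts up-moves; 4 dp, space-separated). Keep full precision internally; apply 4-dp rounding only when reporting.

params: Δt=0.05317 u=1.07807 d=0.92759 q=0.50387 e^(-rΔt)=0.99660
t_6 payoffs: 40.3905 28.6454 14.9949 0.0000 0.0000 0.0000 0.0000
t_5: node(5,0) S=78.0514 payoff=34.7386 vs cont=34.3554 → 34.7386 [stop]  node(5,1) S=90.7134 payoff=22.0766 vs cont=21.6934 → 22.0766 [stop]  node(5,2) S=105.4295 payoff=7.3605 vs cont=7.4142 → 7.4142 [wait]  node(5,3) S=122.5330 payoff=0.0000 vs cont=0.0000 → 0.0000 [wait]  node(5,4) S=142.4111 payoff=0.0000 vs cont=0.0000 → 0.0000 [wait]  node(5,5) S=165.5139 payoff=0.0000 vs cont=0.0000 → 0.0000 [wait]  ⇒ S*(5)=90.7134
t_4: node(4,0) S=84.1446 payoff=28.6454 vs cont=28.2623 → 28.6454 [stop]  node(4,1) S=97.7951 payoff=14.9949 vs cont=14.6388 → 14.9949 [stop]  node(4,2) S=113.6600 payoff=0.0000 vs cont=3.6659 → 3.6659 [wait]  node(4,3) S=132.0987 payoff=0.0000 vs cont=0.0000 → 0.0000 [wait]  node(4,4) S=153.5285 payoff=0.0000 vs cont=0.0000 → 0.0000 [wait]  ⇒ S*(4)=97.7951
t_3: node(3,0) S=90.7134 payoff=22.0766 vs cont=21.6934 → 22.0766 [stop]  node(3,1) S=105.4295 payoff=7.3605 vs cont=9.2551 → 9.2551 [wait]  node(3,2) S=122.5330 payoff=0.0000 vs cont=1.8126 → 1.8126 [wait]  node(3,3) S=142.4111 payoff=0.0000 vs cont=0.0000 → 0.0000 [wait]  ⇒ S*(3)=90.7134
t_2: node(2,0) S=97.7951 payoff=14.9949 vs cont=15.5632 → 15.5632 [wait]  node(2,1) S=113.6600 payoff=0.0000 vs cont=5.4864 → 5.4864 [wait]  node(2,2) S=132.0987 payoff=0.0000 vs cont=0.8962 → 0.8962 [wait]  ⇒ S*(2)=-
t_1: node(1,0) S=105.4295 payoff=7.3605 vs cont=10.4502 → 10.4502 [wait]  node(1,1) S=122.5330 payoff=0.0000 vs cont=3.1628 → 3.1628 [wait]  ⇒ S*(1)=-
t_0: node(0,0) S=113.6600 payoff=0.0000 vs cont=6.7553 → 6.7553 [wait]  ⇒ S*(0)=-

price = 6.7553
boundary = - - - 90.7134 97.7951 90.7134
tree:
6.7553
10.4502 3.1628
15.5632 5.4864 0.8962
22.0766 9.2551 1.8126 0.0000
28.6454 14.9949 3.6659 0.0000 0.0000
34.7386 22.0766 7.4142 0.0000 0.0000 0.0000
40.3905 28.6454 14.9949 0.0000 0.0000 0.0000 0.0000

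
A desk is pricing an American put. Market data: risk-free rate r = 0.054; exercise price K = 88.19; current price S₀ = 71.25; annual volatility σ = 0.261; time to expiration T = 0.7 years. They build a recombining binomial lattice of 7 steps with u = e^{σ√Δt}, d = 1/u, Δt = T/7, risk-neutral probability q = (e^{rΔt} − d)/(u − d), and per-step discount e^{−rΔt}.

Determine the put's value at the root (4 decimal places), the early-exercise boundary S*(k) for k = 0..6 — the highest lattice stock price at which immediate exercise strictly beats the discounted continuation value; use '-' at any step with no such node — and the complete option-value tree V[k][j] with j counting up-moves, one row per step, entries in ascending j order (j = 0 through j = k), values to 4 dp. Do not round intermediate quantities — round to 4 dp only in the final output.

price = 17.1080
boundary = - 65.6055 71.2500 65.6055 71.2500 65.6055 71.2500
tree:
17.1080
22.5845 12.0720
27.7819 16.9400 7.5624
32.5675 22.5845 11.5723 3.8226
36.9739 27.7819 16.9400 6.5814 1.2350
41.0313 32.5675 22.5845 10.8917 2.5452 0.0000
44.7673 36.9739 27.7819 16.9400 5.2453 0.0000 0.0000
48.2073 41.0313 32.5675 22.5845 10.8099 0.0000 0.0000 0.0000

Δt=0.10000, u=1.08604, d=0.92078, q=0.51214, disc=e^(-rΔt)=0.99461
k=7 terminal: V=max(K-S,0) → 48.2073 41.0313 32.5675 22.5845 10.8099 0.0000 0.0000 0.0000
k=6: j=0 S=43.4227 intr=44.7673 cont=44.2924 V=44.7673[EX]; j=1 S=51.2161 intr=36.9739 cont=36.4990 V=36.9739[EX]; j=2 S=60.4081 intr=27.7819 cont=27.3069 V=27.7819[EX]; j=3 S=71.2500 intr=16.9400 cont=16.4651 V=16.9400[EX]; j=4 S=84.0377 intr=4.1523 cont=5.2453 V=5.2453[hold]; j=5 S=99.1205 intr=0.0000 cont=0.0000 V=0.0000[hold]; j=6 S=116.9104 intr=0.0000 cont=0.0000 V=0.0000[hold]  S*(6)=71.2500
k=5: j=0 S=47.1587 intr=41.0313 cont=40.5564 V=41.0313[EX]; j=1 S=55.6225 intr=32.5675 cont=32.0925 V=32.5675[EX]; j=2 S=65.6055 intr=22.5845 cont=22.1096 V=22.5845[EX]; j=3 S=77.3801 intr=10.8099 cont=10.8917 V=10.8917[hold]; j=4 S=91.2681 intr=0.0000 cont=2.5452 V=2.5452[hold]; j=5 S=107.6486 intr=0.0000 cont=0.0000 V=0.0000[hold]  S*(5)=65.6055
k=4: j=0 S=51.2161 intr=36.9739 cont=36.4990 V=36.9739[EX]; j=1 S=60.4081 intr=27.7819 cont=27.3069 V=27.7819[EX]; j=2 S=71.2500 intr=16.9400 cont=16.5067 V=16.9400[EX]; j=3 S=84.0377 intr=4.1523 cont=6.5814 V=6.5814[hold]; j=4 S=99.1205 intr=0.0000 cont=1.2350 V=1.2350[hold]  S*(4)=71.2500
k=3: j=0 S=55.6225 intr=32.5675 cont=32.0925 V=32.5675[EX]; j=1 S=65.6055 intr=22.5845 cont=22.1096 V=22.5845[EX]; j=2 S=77.3801 intr=10.8099 cont=11.5723 V=11.5723[hold]; j=3 S=91.2681 intr=0.0000 cont=3.8226 V=3.8226[hold]  S*(3)=65.6055
k=2: j=0 S=60.4081 intr=27.7819 cont=27.3069 V=27.7819[EX]; j=1 S=71.2500 intr=16.9400 cont=16.8534 V=16.9400[EX]; j=2 S=84.0377 intr=4.1523 cont=7.5624 V=7.5624[hold]  S*(2)=71.2500
k=1: j=0 S=65.6055 intr=22.5845 cont=22.1096 V=22.5845[EX]; j=1 S=77.3801 intr=10.8099 cont=12.0720 V=12.0720[hold]  S*(1)=65.6055
k=0: j=0 S=71.2500 intr=16.9400 cont=17.1080 V=17.1080[hold]  S*(0)=-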